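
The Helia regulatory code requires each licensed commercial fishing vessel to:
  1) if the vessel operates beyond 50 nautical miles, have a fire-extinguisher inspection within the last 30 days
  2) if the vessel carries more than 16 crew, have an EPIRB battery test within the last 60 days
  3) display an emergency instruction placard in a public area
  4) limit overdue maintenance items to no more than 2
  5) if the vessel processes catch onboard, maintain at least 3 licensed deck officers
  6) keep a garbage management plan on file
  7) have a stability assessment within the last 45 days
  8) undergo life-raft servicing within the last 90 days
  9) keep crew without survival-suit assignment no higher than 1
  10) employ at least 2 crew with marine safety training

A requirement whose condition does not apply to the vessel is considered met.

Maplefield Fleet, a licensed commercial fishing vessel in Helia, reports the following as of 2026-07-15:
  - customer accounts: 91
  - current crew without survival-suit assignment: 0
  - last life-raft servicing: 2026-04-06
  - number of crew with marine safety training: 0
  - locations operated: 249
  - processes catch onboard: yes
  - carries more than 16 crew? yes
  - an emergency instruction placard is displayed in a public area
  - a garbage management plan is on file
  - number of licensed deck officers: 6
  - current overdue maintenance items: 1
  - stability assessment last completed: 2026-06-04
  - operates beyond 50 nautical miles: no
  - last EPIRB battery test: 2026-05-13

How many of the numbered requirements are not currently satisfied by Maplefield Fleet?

1. condition 'operates beyond 50 nautical miles' does not hold → requirement n/a → met
2. condition 'carries more than 16 crew' holds; EPIRB battery test 63 days ago vs limit 60 → not met
3. emergency instruction placard present → met
4. overdue maintenance items 1 ≤ 2 → met
5. condition 'processes catch onboard' holds; licensed deck officers 6 ≥ 3 → met
6. garbage management plan present → met
7. stability assessment 41 days ago vs limit 45 → met
8. life-raft servicing 100 days ago vs limit 90 → not met
9. crew without survival-suit assignment 0 ≤ 1 → met
10. crew with marine safety training 0 < 2 → not met
Not met: 3 of 10

3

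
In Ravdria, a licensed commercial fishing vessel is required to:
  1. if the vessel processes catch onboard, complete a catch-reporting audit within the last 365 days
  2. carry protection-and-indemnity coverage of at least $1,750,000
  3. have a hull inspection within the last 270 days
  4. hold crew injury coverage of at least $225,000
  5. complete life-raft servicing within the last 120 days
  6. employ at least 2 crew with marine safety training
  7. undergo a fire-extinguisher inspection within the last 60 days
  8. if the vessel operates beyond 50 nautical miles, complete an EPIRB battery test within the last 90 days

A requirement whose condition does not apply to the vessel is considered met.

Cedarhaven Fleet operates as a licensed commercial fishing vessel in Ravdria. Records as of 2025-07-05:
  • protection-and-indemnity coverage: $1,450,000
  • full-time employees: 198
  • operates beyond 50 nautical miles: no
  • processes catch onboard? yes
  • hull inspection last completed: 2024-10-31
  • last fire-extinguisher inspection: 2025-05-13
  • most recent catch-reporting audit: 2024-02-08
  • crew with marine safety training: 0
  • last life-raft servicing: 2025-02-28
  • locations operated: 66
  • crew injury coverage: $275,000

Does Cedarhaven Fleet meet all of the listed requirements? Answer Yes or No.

1. condition 'processes catch onboard' holds; catch-reporting audit 513 days ago vs limit 365 → not met
2. protection-and-indemnity coverage $1,450,000 < $1,750,000 → not met
3. hull inspection 247 days ago vs limit 270 → met
4. crew injury coverage $275,000 ≥ $225,000 → met
5. life-raft servicing 127 days ago vs limit 120 → not met
6. crew with marine safety training 0 < 2 → not met
7. fire-extinguisher inspection 53 days ago vs limit 60 → met
8. condition 'operates beyond 50 nautical miles' does not hold → requirement n/a → met
Not met: 1, 2, 5, 6

No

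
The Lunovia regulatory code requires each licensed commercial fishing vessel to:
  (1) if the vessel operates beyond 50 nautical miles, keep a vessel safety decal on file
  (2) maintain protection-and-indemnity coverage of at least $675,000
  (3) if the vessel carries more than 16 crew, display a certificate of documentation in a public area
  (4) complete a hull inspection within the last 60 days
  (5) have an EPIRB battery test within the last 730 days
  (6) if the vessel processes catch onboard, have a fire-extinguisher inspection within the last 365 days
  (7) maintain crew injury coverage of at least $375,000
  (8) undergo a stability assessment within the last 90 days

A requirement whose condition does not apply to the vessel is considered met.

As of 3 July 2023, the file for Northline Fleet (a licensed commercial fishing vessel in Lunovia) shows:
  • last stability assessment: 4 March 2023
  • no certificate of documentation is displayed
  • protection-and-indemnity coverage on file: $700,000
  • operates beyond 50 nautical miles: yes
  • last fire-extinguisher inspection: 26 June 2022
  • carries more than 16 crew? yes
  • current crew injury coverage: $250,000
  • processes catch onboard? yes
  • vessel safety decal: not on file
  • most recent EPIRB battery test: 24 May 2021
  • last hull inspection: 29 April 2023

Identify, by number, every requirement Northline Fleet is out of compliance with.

1, 3, 4, 5, 6, 7, 8

1. condition 'operates beyond 50 nautical miles' holds; vessel safety decal absent → not met
2. protection-and-indemnity coverage $700,000 ≥ $675,000 → met
3. condition 'carries more than 16 crew' holds; certificate of documentation absent → not met
4. hull inspection 65 days ago vs limit 60 → not met
5. EPIRB battery test 770 days ago vs limit 730 → not met
6. condition 'processes catch onboard' holds; fire-extinguisher inspection 372 days ago vs limit 365 → not met
7. crew injury coverage $250,000 < $375,000 → not met
8. stability assessment 121 days ago vs limit 90 → not met
Not met: 1, 3, 4, 5, 6, 7, 8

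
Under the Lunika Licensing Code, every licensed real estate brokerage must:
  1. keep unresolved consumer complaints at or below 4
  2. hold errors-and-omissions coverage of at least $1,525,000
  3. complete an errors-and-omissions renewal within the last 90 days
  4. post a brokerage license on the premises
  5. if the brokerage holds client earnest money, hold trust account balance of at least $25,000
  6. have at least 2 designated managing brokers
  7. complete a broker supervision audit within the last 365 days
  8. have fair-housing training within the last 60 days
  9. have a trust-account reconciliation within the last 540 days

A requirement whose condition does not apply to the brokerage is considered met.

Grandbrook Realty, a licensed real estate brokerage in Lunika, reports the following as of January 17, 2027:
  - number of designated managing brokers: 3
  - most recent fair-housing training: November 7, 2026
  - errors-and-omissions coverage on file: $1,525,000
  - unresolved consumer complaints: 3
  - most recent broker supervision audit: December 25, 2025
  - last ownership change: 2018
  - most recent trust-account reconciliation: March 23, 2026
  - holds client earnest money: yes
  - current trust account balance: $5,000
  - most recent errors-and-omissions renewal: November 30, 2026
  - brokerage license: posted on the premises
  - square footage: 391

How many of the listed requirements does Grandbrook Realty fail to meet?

1. unresolved consumer complaints 3 ≤ 4 → met
2. errors-and-omissions coverage $1,525,000 ≥ $1,525,000 → met
3. errors-and-omissions renewal 48 days ago vs limit 90 → met
4. brokerage license present → met
5. condition 'holds client earnest money' holds; trust account balance $5,000 < $25,000 → not met
6. designated managing brokers 3 ≥ 2 → met
7. broker supervision audit 388 days ago vs limit 365 → not met
8. fair-housing training 71 days ago vs limit 60 → not met
9. trust-account reconciliation 300 days ago vs limit 540 → met
Not met: 3 of 9

3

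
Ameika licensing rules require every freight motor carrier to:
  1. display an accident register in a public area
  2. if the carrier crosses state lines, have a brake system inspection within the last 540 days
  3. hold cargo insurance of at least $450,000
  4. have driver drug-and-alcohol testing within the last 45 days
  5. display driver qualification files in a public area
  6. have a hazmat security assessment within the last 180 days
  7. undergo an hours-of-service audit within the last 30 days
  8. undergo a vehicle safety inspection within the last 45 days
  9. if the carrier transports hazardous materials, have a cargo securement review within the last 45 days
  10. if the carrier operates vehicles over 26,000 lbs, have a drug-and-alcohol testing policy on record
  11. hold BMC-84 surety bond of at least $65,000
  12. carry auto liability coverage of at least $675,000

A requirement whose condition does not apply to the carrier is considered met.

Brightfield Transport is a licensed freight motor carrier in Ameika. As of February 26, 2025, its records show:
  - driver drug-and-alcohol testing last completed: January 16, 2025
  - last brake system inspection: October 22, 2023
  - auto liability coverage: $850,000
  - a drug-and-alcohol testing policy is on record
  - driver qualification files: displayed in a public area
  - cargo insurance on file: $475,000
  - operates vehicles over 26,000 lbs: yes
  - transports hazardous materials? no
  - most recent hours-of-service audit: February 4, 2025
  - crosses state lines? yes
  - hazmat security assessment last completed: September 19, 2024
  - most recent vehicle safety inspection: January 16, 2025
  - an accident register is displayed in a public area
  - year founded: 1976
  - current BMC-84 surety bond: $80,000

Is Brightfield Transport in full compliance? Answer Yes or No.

Yes

1. accident register present → met
2. condition 'crosses state lines' holds; brake system inspection 493 days ago vs limit 540 → met
3. cargo insurance $475,000 ≥ $450,000 → met
4. driver drug-and-alcohol testing 41 days ago vs limit 45 → met
5. driver qualification files present → met
6. hazmat security assessment 160 days ago vs limit 180 → met
7. hours-of-service audit 22 days ago vs limit 30 → met
8. vehicle safety inspection 41 days ago vs limit 45 → met
9. condition 'transports hazardous materials' does not hold → requirement n/a → met
10. condition 'operates vehicles over 26,000 lbs' holds; drug-and-alcohol testing policy present → met
11. BMC-84 surety bond $80,000 ≥ $65,000 → met
12. auto liability coverage $850,000 ≥ $675,000 → met
All met.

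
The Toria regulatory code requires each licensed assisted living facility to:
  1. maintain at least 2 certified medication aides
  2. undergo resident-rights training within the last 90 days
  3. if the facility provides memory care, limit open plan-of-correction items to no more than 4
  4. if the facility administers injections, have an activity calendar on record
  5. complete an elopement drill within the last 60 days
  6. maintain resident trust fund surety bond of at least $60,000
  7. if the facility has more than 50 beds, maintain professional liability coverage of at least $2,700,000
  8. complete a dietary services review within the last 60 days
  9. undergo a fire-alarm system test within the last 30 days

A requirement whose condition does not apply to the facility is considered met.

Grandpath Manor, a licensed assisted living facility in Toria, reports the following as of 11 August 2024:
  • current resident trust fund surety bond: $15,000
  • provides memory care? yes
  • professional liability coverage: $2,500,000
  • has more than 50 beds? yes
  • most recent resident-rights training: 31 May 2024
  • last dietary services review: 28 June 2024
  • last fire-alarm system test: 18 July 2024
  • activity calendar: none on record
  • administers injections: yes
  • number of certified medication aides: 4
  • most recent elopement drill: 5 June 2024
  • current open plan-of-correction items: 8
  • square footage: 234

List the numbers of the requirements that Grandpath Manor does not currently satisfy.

3, 4, 5, 6, 7

1. certified medication aides 4 ≥ 2 → met
2. resident-rights training 72 days ago vs limit 90 → met
3. condition 'provides memory care' holds; open plan-of-correction items 8 > 4 → not met
4. condition 'administers injections' holds; activity calendar absent → not met
5. elopement drill 67 days ago vs limit 60 → not met
6. resident trust fund surety bond $15,000 < $60,000 → not met
7. condition 'has more than 50 beds' holds; professional liability coverage $2,500,000 < $2,700,000 → not met
8. dietary services review 44 days ago vs limit 60 → met
9. fire-alarm system test 24 days ago vs limit 30 → met
Not met: 3, 4, 5, 6, 7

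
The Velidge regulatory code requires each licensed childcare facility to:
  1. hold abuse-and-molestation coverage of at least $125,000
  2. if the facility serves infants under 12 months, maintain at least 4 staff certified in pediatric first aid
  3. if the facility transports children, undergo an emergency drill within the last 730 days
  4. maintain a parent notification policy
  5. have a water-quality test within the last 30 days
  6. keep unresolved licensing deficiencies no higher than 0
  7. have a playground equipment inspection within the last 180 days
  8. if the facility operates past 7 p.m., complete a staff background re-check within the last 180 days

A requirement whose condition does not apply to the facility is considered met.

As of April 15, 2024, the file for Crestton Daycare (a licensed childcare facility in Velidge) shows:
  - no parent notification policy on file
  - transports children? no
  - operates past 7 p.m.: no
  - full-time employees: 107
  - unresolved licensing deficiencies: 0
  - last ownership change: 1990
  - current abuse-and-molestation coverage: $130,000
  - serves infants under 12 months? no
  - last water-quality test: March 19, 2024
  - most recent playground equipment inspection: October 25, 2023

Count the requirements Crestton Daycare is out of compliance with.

1. abuse-and-molestation coverage $130,000 ≥ $125,000 → met
2. condition 'serves infants under 12 months' does not hold → requirement n/a → met
3. condition 'transports children' does not hold → requirement n/a → met
4. parent notification policy absent → not met
5. water-quality test 27 days ago vs limit 30 → met
6. unresolved licensing deficiencies 0 ≤ 0 → met
7. playground equipment inspection 173 days ago vs limit 180 → met
8. condition 'operates past 7 p.m.' does not hold → requirement n/a → met
Not met: 1 of 8

1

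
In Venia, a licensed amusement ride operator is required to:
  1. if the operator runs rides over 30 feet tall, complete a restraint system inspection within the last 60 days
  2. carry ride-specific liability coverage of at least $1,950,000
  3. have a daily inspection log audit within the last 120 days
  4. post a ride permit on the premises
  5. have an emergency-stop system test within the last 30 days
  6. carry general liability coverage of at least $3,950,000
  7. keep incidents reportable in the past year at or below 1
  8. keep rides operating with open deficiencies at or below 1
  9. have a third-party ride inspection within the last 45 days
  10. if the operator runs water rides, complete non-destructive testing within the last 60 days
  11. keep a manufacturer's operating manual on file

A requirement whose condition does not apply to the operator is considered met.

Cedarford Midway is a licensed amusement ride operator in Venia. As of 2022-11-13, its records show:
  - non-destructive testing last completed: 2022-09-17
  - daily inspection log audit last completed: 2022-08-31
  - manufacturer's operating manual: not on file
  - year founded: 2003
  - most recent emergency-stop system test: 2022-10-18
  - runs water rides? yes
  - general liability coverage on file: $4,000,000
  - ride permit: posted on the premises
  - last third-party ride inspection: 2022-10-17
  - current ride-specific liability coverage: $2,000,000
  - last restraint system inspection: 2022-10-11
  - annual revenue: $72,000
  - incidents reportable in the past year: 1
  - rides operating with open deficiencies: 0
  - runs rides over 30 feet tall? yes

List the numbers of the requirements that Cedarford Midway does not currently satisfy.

11

1. condition 'runs rides over 30 feet tall' holds; restraint system inspection 33 days ago vs limit 60 → met
2. ride-specific liability coverage $2,000,000 ≥ $1,950,000 → met
3. daily inspection log audit 74 days ago vs limit 120 → met
4. ride permit present → met
5. emergency-stop system test 26 days ago vs limit 30 → met
6. general liability coverage $4,000,000 ≥ $3,950,000 → met
7. incidents reportable in the past year 1 ≤ 1 → met
8. rides operating with open deficiencies 0 ≤ 1 → met
9. third-party ride inspection 27 days ago vs limit 45 → met
10. condition 'runs water rides' holds; non-destructive testing 57 days ago vs limit 60 → met
11. manufacturer's operating manual absent → not met
Not met: 11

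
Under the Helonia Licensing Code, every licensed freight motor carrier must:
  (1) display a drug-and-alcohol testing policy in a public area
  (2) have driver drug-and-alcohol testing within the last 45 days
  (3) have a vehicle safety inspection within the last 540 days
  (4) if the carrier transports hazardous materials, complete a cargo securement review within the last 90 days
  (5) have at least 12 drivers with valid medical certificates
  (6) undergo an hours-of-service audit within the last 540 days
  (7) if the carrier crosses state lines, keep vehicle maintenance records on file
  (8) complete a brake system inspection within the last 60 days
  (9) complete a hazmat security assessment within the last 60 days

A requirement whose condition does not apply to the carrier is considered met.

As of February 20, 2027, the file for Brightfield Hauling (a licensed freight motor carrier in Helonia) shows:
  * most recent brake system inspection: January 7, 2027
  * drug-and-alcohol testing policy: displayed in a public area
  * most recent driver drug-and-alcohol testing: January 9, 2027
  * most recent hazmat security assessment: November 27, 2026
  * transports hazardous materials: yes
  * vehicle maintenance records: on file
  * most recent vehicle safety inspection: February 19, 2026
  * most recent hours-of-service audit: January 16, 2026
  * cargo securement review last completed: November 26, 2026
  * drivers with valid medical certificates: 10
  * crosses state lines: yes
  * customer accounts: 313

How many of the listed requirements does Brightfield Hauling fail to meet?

1. drug-and-alcohol testing policy present → met
2. driver drug-and-alcohol testing 42 days ago vs limit 45 → met
3. vehicle safety inspection 366 days ago vs limit 540 → met
4. condition 'transports hazardous materials' holds; cargo securement review 86 days ago vs limit 90 → met
5. drivers with valid medical certificates 10 < 12 → not met
6. hours-of-service audit 400 days ago vs limit 540 → met
7. condition 'crosses state lines' holds; vehicle maintenance records present → met
8. brake system inspection 44 days ago vs limit 60 → met
9. hazmat security assessment 85 days ago vs limit 60 → not met
Not met: 2 of 9

2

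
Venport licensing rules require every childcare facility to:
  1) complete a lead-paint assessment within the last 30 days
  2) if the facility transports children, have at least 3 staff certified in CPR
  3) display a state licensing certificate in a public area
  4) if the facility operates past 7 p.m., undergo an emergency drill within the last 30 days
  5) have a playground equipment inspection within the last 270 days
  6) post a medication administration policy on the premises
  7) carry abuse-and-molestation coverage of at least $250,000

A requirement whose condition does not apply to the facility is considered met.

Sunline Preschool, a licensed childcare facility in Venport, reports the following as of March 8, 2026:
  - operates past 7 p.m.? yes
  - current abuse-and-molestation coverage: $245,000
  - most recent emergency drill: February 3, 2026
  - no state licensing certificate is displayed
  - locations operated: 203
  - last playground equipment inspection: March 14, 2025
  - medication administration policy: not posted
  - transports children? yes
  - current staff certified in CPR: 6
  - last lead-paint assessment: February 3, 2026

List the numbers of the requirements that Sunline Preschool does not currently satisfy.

1. lead-paint assessment 33 days ago vs limit 30 → not met
2. condition 'transports children' holds; staff certified in CPR 6 ≥ 3 → met
3. state licensing certificate absent → not met
4. condition 'operates past 7 p.m.' holds; emergency drill 33 days ago vs limit 30 → not met
5. playground equipment inspection 359 days ago vs limit 270 → not met
6. medication administration policy absent → not met
7. abuse-and-molestation coverage $245,000 < $250,000 → not met
Not met: 1, 3, 4, 5, 6, 7

1, 3, 4, 5, 6, 7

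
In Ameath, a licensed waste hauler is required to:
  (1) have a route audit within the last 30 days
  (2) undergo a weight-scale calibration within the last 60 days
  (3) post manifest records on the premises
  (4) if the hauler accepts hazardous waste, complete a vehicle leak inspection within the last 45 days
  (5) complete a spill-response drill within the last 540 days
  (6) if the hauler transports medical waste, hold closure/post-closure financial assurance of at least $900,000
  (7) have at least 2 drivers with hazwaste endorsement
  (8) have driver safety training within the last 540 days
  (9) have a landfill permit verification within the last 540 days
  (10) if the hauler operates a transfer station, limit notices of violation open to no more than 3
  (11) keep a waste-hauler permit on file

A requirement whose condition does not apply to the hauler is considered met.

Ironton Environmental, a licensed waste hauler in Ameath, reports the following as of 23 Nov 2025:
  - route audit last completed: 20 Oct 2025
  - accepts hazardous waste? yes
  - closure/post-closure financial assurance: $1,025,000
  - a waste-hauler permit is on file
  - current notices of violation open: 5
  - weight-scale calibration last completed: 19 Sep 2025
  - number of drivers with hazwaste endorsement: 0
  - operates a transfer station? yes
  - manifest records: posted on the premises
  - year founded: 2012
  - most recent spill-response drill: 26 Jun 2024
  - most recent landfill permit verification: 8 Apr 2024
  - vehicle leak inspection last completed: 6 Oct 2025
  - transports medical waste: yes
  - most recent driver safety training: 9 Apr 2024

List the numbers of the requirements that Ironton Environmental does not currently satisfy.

1, 2, 4, 7, 8, 9, 10

1. route audit 34 days ago vs limit 30 → not met
2. weight-scale calibration 65 days ago vs limit 60 → not met
3. manifest records present → met
4. condition 'accepts hazardous waste' holds; vehicle leak inspection 48 days ago vs limit 45 → not met
5. spill-response drill 515 days ago vs limit 540 → met
6. condition 'transports medical waste' holds; closure/post-closure financial assurance $1,025,000 ≥ $900,000 → met
7. drivers with hazwaste endorsement 0 < 2 → not met
8. driver safety training 593 days ago vs limit 540 → not met
9. landfill permit verification 594 days ago vs limit 540 → not met
10. condition 'operates a transfer station' holds; notices of violation open 5 > 3 → not met
11. waste-hauler permit present → met
Not met: 1, 2, 4, 7, 8, 9, 10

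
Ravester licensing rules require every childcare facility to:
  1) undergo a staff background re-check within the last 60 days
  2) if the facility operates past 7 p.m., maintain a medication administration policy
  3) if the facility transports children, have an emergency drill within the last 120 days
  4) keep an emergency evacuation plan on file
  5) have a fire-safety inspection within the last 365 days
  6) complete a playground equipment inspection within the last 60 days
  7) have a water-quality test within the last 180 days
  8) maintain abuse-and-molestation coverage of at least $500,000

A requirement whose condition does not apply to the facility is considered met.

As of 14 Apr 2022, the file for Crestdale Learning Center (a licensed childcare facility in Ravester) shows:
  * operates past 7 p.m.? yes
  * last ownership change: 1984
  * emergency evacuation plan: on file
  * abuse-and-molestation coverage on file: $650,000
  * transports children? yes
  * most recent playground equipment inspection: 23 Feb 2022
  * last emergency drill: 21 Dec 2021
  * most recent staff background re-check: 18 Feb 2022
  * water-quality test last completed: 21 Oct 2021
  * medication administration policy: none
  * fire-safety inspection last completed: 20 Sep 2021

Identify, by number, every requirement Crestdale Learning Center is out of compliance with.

1. staff background re-check 55 days ago vs limit 60 → met
2. condition 'operates past 7 p.m.' holds; medication administration policy absent → not met
3. condition 'transports children' holds; emergency drill 114 days ago vs limit 120 → met
4. emergency evacuation plan present → met
5. fire-safety inspection 206 days ago vs limit 365 → met
6. playground equipment inspection 50 days ago vs limit 60 → met
7. water-quality test 175 days ago vs limit 180 → met
8. abuse-and-molestation coverage $650,000 ≥ $500,000 → met
Not met: 2

2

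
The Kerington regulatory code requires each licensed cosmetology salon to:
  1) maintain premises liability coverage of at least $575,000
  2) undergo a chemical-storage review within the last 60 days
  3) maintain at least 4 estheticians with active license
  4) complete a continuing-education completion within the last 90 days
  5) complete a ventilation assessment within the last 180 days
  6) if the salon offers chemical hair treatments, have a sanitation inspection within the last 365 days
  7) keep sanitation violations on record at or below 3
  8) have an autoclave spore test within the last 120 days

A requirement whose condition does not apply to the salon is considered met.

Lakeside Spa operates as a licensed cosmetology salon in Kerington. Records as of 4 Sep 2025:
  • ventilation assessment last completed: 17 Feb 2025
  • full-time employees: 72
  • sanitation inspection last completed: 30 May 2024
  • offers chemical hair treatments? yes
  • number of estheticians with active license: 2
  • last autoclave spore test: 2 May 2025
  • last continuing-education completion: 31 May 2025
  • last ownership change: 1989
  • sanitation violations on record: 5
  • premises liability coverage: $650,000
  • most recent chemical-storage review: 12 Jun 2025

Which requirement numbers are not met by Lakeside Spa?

1. premises liability coverage $650,000 ≥ $575,000 → met
2. chemical-storage review 84 days ago vs limit 60 → not met
3. estheticians with active license 2 < 4 → not met
4. continuing-education completion 96 days ago vs limit 90 → not met
5. ventilation assessment 199 days ago vs limit 180 → not met
6. condition 'offers chemical hair treatments' holds; sanitation inspection 462 days ago vs limit 365 → not met
7. sanitation violations on record 5 > 3 → not met
8. autoclave spore test 125 days ago vs limit 120 → not met
Not met: 2, 3, 4, 5, 6, 7, 8

2, 3, 4, 5, 6, 7, 8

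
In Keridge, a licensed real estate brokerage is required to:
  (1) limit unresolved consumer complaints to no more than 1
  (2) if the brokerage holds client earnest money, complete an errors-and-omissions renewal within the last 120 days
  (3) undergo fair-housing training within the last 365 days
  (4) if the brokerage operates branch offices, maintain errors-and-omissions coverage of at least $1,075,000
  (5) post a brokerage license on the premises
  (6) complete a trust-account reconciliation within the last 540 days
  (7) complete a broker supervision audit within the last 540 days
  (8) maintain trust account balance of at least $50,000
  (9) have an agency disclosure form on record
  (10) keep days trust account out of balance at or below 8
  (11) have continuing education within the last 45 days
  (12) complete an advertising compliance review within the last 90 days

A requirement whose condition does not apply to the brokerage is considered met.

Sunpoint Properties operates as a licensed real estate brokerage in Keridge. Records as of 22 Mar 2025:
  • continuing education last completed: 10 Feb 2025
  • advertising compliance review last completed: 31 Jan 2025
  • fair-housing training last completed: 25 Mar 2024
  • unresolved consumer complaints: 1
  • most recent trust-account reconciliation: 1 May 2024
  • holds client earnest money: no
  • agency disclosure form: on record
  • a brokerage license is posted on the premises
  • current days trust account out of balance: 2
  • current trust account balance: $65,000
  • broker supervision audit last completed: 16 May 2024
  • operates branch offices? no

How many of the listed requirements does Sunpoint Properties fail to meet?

1. unresolved consumer complaints 1 ≤ 1 → met
2. condition 'holds client earnest money' does not hold → requirement n/a → met
3. fair-housing training 362 days ago vs limit 365 → met
4. condition 'operates branch offices' does not hold → requirement n/a → met
5. brokerage license present → met
6. trust-account reconciliation 325 days ago vs limit 540 → met
7. broker supervision audit 310 days ago vs limit 540 → met
8. trust account balance $65,000 ≥ $50,000 → met
9. agency disclosure form present → met
10. days trust account out of balance 2 ≤ 8 → met
11. continuing education 40 days ago vs limit 45 → met
12. advertising compliance review 50 days ago vs limit 90 → met
Not met: 0 of 12

0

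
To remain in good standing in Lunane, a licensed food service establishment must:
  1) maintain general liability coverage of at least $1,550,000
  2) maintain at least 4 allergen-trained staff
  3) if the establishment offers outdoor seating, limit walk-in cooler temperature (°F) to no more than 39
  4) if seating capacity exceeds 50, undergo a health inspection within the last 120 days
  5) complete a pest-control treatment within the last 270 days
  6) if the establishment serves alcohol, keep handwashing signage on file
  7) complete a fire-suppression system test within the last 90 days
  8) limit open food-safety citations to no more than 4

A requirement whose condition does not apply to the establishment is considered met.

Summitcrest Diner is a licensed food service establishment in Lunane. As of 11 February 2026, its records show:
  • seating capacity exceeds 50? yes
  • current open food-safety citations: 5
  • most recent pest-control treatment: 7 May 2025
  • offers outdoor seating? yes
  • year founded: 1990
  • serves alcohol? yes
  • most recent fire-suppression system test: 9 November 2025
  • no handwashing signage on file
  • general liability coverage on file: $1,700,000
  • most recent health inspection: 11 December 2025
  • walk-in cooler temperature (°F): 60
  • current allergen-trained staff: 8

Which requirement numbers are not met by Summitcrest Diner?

3, 5, 6, 7, 8

1. general liability coverage $1,700,000 ≥ $1,550,000 → met
2. allergen-trained staff 8 ≥ 4 → met
3. condition 'offers outdoor seating' holds; walk-in cooler temperature (°F) 60 > 39 → not met
4. condition 'seating capacity exceeds 50' holds; health inspection 62 days ago vs limit 120 → met
5. pest-control treatment 280 days ago vs limit 270 → not met
6. condition 'serves alcohol' holds; handwashing signage absent → not met
7. fire-suppression system test 94 days ago vs limit 90 → not met
8. open food-safety citations 5 > 4 → not met
Not met: 3, 5, 6, 7, 8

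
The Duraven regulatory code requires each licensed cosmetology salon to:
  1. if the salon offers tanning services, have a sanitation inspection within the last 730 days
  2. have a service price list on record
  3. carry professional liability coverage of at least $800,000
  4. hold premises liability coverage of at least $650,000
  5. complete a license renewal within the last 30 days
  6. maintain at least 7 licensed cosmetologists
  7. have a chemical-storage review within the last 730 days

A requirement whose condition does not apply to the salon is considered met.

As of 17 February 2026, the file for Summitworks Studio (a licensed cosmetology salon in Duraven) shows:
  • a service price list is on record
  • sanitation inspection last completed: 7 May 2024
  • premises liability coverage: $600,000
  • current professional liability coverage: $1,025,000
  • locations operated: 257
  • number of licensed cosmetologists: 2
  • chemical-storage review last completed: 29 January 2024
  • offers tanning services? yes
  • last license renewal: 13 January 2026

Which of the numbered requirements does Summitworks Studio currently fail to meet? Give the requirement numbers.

1. condition 'offers tanning services' holds; sanitation inspection 651 days ago vs limit 730 → met
2. service price list present → met
3. professional liability coverage $1,025,000 ≥ $800,000 → met
4. premises liability coverage $600,000 < $650,000 → not met
5. license renewal 35 days ago vs limit 30 → not met
6. licensed cosmetologists 2 < 7 → not met
7. chemical-storage review 750 days ago vs limit 730 → not met
Not met: 4, 5, 6, 7

4, 5, 6, 7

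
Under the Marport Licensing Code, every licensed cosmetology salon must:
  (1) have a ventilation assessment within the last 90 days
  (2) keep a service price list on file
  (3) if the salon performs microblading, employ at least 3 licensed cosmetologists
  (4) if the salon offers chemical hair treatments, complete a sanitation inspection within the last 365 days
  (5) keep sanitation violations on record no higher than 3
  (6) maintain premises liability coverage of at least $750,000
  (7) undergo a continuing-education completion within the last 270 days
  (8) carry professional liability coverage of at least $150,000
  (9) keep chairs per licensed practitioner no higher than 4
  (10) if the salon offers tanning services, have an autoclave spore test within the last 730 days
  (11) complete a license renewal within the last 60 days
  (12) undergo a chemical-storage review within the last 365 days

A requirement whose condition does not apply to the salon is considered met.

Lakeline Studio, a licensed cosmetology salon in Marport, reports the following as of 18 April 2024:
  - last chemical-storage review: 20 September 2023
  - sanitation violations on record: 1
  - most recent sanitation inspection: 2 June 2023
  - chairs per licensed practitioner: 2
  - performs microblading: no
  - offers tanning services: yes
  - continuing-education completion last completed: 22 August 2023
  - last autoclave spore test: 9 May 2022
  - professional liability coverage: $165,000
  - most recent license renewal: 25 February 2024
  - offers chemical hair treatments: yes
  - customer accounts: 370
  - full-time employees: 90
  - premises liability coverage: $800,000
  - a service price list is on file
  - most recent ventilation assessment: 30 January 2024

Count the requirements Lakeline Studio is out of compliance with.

0

1. ventilation assessment 79 days ago vs limit 90 → met
2. service price list present → met
3. condition 'performs microblading' does not hold → requirement n/a → met
4. condition 'offers chemical hair treatments' holds; sanitation inspection 321 days ago vs limit 365 → met
5. sanitation violations on record 1 ≤ 3 → met
6. premises liability coverage $800,000 ≥ $750,000 → met
7. continuing-education completion 240 days ago vs limit 270 → met
8. professional liability coverage $165,000 ≥ $150,000 → met
9. chairs per licensed practitioner 2 ≤ 4 → met
10. condition 'offers tanning services' holds; autoclave spore test 710 days ago vs limit 730 → met
11. license renewal 53 days ago vs limit 60 → met
12. chemical-storage review 211 days ago vs limit 365 → met
Not met: 0 of 12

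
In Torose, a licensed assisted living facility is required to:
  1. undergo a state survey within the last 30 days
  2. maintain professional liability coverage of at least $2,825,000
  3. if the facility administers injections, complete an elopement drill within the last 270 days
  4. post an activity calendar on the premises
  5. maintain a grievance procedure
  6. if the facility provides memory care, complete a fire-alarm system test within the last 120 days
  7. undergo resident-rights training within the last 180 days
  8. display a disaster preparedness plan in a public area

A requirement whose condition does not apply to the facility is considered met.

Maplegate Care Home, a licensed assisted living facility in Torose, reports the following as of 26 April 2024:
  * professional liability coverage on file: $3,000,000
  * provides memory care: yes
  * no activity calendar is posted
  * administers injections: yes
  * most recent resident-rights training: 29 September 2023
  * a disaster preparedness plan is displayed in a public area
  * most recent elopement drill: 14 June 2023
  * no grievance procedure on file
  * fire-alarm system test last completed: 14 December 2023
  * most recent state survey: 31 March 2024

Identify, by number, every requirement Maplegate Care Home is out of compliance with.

1. state survey 26 days ago vs limit 30 → met
2. professional liability coverage $3,000,000 ≥ $2,825,000 → met
3. condition 'administers injections' holds; elopement drill 317 days ago vs limit 270 → not met
4. activity calendar absent → not met
5. grievance procedure absent → not met
6. condition 'provides memory care' holds; fire-alarm system test 134 days ago vs limit 120 → not met
7. resident-rights training 210 days ago vs limit 180 → not met
8. disaster preparedness plan present → met
Not met: 3, 4, 5, 6, 7

3, 4, 5, 6, 7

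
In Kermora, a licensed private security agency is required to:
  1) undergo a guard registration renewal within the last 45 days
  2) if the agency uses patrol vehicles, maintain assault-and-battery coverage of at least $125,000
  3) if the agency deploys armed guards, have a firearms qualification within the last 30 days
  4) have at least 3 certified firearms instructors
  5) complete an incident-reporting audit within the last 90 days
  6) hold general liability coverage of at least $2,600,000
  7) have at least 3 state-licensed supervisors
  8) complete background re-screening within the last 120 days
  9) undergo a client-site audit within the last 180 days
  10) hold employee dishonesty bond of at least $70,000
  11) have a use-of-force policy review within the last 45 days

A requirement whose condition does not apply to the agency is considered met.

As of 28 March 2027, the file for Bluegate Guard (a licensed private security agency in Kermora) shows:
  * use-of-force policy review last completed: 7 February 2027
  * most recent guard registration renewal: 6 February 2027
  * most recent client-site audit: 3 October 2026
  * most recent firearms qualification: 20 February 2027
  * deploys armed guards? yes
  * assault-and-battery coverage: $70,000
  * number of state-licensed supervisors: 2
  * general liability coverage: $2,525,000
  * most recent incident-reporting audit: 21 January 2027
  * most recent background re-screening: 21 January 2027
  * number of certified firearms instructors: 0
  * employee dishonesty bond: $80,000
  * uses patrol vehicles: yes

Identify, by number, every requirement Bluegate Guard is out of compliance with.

1. guard registration renewal 50 days ago vs limit 45 → not met
2. condition 'uses patrol vehicles' holds; assault-and-battery coverage $70,000 < $125,000 → not met
3. condition 'deploys armed guards' holds; firearms qualification 36 days ago vs limit 30 → not met
4. certified firearms instructors 0 < 3 → not met
5. incident-reporting audit 66 days ago vs limit 90 → met
6. general liability coverage $2,525,000 < $2,600,000 → not met
7. state-licensed supervisors 2 < 3 → not met
8. background re-screening 66 days ago vs limit 120 → met
9. client-site audit 176 days ago vs limit 180 → met
10. employee dishonesty bond $80,000 ≥ $70,000 → met
11. use-of-force policy review 49 days ago vs limit 45 → not met
Not met: 1, 2, 3, 4, 6, 7, 11

1, 2, 3, 4, 6, 7, 11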